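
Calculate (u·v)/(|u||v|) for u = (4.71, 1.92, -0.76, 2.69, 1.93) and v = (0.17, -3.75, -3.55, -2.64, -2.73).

With u = (4.71, 1.92, -0.76, 2.69, 1.93), v = (0.17, -3.75, -3.55, -2.64, -2.73):
u·v = 4.71·0.17 + 1.92·(-3.75) + (-0.76)·(-3.55) + 2.69·(-2.64) + 1.93·(-2.73) = 0.8007 + (-7.2) + 2.698 + (-7.1016) + (-5.2689) = -16.0718.
|u| = √(4.71² + 1.92² + (-0.76)² + 2.69² + 1.93²) = √(22.1841 + 3.6864 + 0.5776 + 7.2361 + 3.7249) = √37.4091, |v| = √(0.17² + (-3.75)² + (-3.55)² + (-2.64)² + (-2.73)²) = √(0.0289 + 14.0625 + 12.6025 + 6.9696 + 7.4529) = √41.1164.
cos θ = (u·v)/(|u||v|) = -16.0718/(√37.4091·√41.1164) ≈ -0.4098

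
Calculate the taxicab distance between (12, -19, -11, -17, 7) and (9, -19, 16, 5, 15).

Σ|x_i - y_i| = |12 - 9| + |-19 - (-19)| + |-11 - 16| + |-17 - 5| + |7 - 15| = 3 + 0 + 27 + 22 + 8 = 60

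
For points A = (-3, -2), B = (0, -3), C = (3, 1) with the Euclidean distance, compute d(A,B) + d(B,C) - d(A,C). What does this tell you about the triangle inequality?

d(A,B) = √(3² + 1²) = √10 ≈ 3.1623, d(B,C) = √(3² + 4²) = √25 = 5, d(A,C) = √(6² + 3²) = √45 ≈ 6.7082.
d(A,B) + d(B,C) - d(A,C) = 3.1623 + 5 - 6.7082 = 8.1623 - 6.7082 = 1.4541 (to 4 decimal places). This is ≥ 0, so the triangle inequality holds for these points.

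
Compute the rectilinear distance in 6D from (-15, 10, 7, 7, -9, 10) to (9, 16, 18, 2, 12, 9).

Σ|x_i - y_i| = |-15 - 9| + |10 - 16| + |7 - 18| + |7 - 2| + |-9 - 12| + |10 - 9| = 24 + 6 + 11 + 5 + 21 + 1 = 68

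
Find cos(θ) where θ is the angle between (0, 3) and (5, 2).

With u = (0, 3), v = (5, 2):
u·v = 0·5 + 3·2 = 0 + 6 = 6.
|u| = √(0² + 3²) = √9, |v| = √(5² + 2²) = √29, so |u||v| = √(9·29) = √261.
cos θ = (u·v)/(|u||v|) = 6/√261 ≈ 0.3714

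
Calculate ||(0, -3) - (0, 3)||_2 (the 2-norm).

(Σ|x_i - y_i|^2)^(1/2) = (|0 - 0|^2 + |-3 - 3|^2)^(1/2)
= (0^2 + 6^2)^(1/2) = (0 + 36)^(1/2) = (36)^(1/2) = 6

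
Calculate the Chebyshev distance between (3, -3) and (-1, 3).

max(|x_i - y_i|) = max(|3 - (-1)|, |-3 - 3|) = max(4, 6) = 6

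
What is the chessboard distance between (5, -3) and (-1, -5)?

max(|x_i - y_i|) = max(|5 - (-1)|, |-3 - (-5)|) = max(6, 2) = 6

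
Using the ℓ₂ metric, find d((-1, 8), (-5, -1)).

√(Σ(x_i - y_i)²) = √((-1 - (-5))² + (8 - (-1))²)
= √(4² + 9²) = √(16 + 81) = √97 ≈ 9.8489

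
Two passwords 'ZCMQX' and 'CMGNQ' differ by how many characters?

Differing positions: 1, 2, 3, 4, 5. Hamming distance = 5.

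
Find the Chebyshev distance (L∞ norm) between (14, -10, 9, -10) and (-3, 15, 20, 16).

max(|x_i - y_i|) = max(|14 - (-3)|, |-10 - 15|, |9 - 20|, |-10 - 16|) = max(17, 25, 11, 26) = 26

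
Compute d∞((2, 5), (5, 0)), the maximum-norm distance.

max(|x_i - y_i|) = max(|2 - 5|, |5 - 0|) = max(3, 5) = 5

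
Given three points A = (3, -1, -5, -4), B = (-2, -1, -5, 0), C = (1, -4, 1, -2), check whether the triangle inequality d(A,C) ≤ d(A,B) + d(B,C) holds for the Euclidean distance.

d(A,B) = √(5² + 0² + 0² + 4²) = √41 ≈ 6.4031, d(B,C) = √(3² + 3² + 6² + 2²) = √58 ≈ 7.6158, d(A,C) = √(2² + 3² + 6² + 2²) = √53 ≈ 7.2801.
d(A,C) ≈ 7.2801 ≤ 6.4031 + 7.6158 = 14.0189. Triangle inequality is satisfied.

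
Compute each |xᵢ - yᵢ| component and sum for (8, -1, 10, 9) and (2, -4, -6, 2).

Σ|x_i - y_i| = |8 - 2| + |-1 - (-4)| + |10 - (-6)| + |9 - 2| = 6 + 3 + 16 + 7 = 32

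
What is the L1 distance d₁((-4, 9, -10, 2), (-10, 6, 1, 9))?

Σ|x_i - y_i| = |-4 - (-10)| + |9 - 6| + |-10 - 1| + |2 - 9| = 6 + 3 + 11 + 7 = 27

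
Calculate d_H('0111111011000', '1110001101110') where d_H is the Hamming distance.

Differing positions: 1, 4, 5, 6, 8, 9, 11, 12. Hamming distance = 8.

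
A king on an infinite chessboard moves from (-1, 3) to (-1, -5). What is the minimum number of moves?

max(|x_i - y_i|) = max(|-1 - (-1)|, |3 - (-5)|) = max(0, 8) = 8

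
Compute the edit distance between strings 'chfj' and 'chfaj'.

Let D[i][j] be the edit distance between the first i characters of 'chfj' and the first j characters of 'chfaj', with D[i][0] = i, D[0][j] = j, and D[i][j] = D[i-1][j-1] if the characters match, else 1 + min(D[i-1][j], D[i][j-1], D[i-1][j-1]). Filling the table (rows: prefixes of 'chfj', columns: prefixes of 'chfaj'):
     ε  c  h  f  a  j
  ε  0  1  2  3  4  5
  c  1  0  1  2  3  4
  h  2  1  0  1  2  3
  f  3  2  1  0  1  2
  j  4  3  2  1  1  1
The bottom-right entry gives D[4][5] = 1, so no sequence of fewer than 1 edit works. Backtracking through the table gives one optimal edit sequence (1 edit):
  chfj → chfaj (ins a @4)
Edit distance = 1.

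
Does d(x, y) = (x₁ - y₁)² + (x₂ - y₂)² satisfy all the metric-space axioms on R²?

No. The squared Euclidean distance fails the triangle inequality. Counterexample: x = (0, 0), y = (2, 4), z = (4, 8). d(x,z) = 4² + 8² = 80, but d(x,y) + d(y,z) = (2² + 4²) + (2² + 4²) = 20 + 20 = 40. Since 80 > 40, the triangle inequality is violated. (Note: √d, the ordinary Euclidean distance, IS a metric.)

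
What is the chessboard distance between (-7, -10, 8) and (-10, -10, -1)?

max(|x_i - y_i|) = max(|-7 - (-10)|, |-10 - (-10)|, |8 - (-1)|) = max(3, 0, 9) = 9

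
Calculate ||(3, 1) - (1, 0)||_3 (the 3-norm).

(Σ|x_i - y_i|^3)^(1/3) = (|3 - 1|^3 + |1 - 0|^3)^(1/3)
= (2^3 + 1^3)^(1/3) = (8 + 1)^(1/3) = (9)^(1/3) ≈ 2.0801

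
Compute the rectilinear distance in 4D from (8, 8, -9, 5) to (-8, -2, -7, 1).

Σ|x_i - y_i| = |8 - (-8)| + |8 - (-2)| + |-9 - (-7)| + |5 - 1| = 16 + 10 + 2 + 4 = 32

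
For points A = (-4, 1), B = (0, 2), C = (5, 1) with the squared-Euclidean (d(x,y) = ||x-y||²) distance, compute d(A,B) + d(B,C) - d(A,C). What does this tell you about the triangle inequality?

d(A,B) = 4² + 1² = 17, d(B,C) = 5² + 1² = 26, d(A,C) = 9² + 0² = 81.
d(A,B) + d(B,C) - d(A,C) = 17 + 26 - 81 = 43 - 81 = -38. This is < 0, so the triangle inequality FAILS for these points (squared-Euclidean is not a metric).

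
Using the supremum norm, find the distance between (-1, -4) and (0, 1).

max(|x_i - y_i|) = max(|-1 - 0|, |-4 - 1|) = max(1, 5) = 5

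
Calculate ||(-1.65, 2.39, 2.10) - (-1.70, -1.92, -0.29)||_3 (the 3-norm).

(Σ|x_i - y_i|^3)^(1/3) = (|-1.65 - (-1.7)|^3 + |2.39 - (-1.92)|^3 + |2.1 - (-0.29)|^3)^(1/3)
= (0.05^3 + 4.31^3 + 2.39^3)^(1/3) ≈ (0.0001 + 80.063 + 13.6519)^(1/3) = (93.715)^(1/3) ≈ 4.5422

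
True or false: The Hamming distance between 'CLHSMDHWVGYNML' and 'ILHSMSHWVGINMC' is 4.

Differing positions: 1, 6, 11, 14. Hamming distance = 4, so the claim is true.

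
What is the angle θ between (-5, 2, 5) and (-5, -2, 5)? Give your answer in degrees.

With u = (-5, 2, 5), v = (-5, -2, 5):
u·v = (-5)·(-5) + 2·(-2) + 5·5 = 25 + (-4) + 25 = 46.
|u| = √((-5)² + 2² + 5²) = √54, |v| = √((-5)² + (-2)² + 5²) = √54, so |u||v| = √(54·54) = √2916 = 54.
cos θ = (u·v)/(|u||v|) = 46/54 ≈ 0.851852
θ = arccos(0.851852) ≈ 31.59°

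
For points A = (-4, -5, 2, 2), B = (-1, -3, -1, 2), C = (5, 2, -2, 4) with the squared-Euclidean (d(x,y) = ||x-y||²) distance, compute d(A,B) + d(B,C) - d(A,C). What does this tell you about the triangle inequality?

d(A,B) = 3² + 2² + 3² + 0² = 22, d(B,C) = 6² + 5² + 1² + 2² = 66, d(A,C) = 9² + 7² + 4² + 2² = 150.
d(A,B) + d(B,C) - d(A,C) = 22 + 66 - 150 = 88 - 150 = -62. This is < 0, so the triangle inequality FAILS for these points (squared-Euclidean is not a metric).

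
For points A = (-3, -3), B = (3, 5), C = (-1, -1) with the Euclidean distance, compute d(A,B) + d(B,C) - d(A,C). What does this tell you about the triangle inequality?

d(A,B) = √(6² + 8²) = √100 = 10, d(B,C) = √(4² + 6²) = √52 ≈ 7.2111, d(A,C) = √(2² + 2²) = √8 ≈ 2.8284.
d(A,B) + d(B,C) - d(A,C) = 10 + 7.2111 - 2.8284 = 17.2111 - 2.8284 = 14.3827 (to 4 decimal places). This is ≥ 0, so the triangle inequality holds for these points.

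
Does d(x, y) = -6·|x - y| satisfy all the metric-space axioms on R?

No. With c = -6 < 0, d fails non-negativity: d(3, 6) = -6·|3 - 6| = -6·3 = -18 < 0.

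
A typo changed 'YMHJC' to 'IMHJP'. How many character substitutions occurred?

Differing positions: 1, 5. Hamming distance = 2.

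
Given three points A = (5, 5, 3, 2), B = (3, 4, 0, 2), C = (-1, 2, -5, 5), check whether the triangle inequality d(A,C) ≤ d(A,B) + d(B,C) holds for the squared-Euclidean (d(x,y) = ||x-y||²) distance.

d(A,B) = 2² + 1² + 3² + 0² = 14, d(B,C) = 4² + 2² + 5² + 3² = 54, d(A,C) = 6² + 3² + 8² + 3² = 118.
d(A,C) = 118 > 14 + 54 = 68. Triangle inequality is VIOLATED. (Squared-Euclidean is not a metric — this is a counterexample.)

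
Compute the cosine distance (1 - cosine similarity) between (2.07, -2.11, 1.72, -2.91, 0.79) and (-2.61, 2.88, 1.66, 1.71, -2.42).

With u = (2.07, -2.11, 1.72, -2.91, 0.79), v = (-2.61, 2.88, 1.66, 1.71, -2.42):
u·v = 2.07·(-2.61) + (-2.11)·2.88 + 1.72·1.66 + (-2.91)·1.71 + 0.79·(-2.42) = (-5.4027) + (-6.0768) + 2.8552 + (-4.9761) + (-1.9118) = -15.5122.
|u| = √(2.07² + (-2.11)² + 1.72² + (-2.91)² + 0.79²) = √(4.2849 + 4.4521 + 2.9584 + 8.4681 + 0.6241) = √20.7876, |v| = √((-2.61)² + 2.88² + 1.66² + 1.71² + (-2.42)²) = √(6.8121 + 8.2944 + 2.7556 + 2.9241 + 5.8564) = √26.6426.
cos θ = (u·v)/(|u||v|) = -15.5122/(√20.7876·√26.6426) ≈ -0.6591
Cosine distance = 1 - cos θ ≈ 1 - (-0.6591) = 1.6591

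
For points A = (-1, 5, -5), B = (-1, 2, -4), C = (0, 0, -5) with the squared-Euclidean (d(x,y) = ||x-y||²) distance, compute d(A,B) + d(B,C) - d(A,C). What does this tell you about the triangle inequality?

d(A,B) = 0² + 3² + 1² = 10, d(B,C) = 1² + 2² + 1² = 6, d(A,C) = 1² + 5² + 0² = 26.
d(A,B) + d(B,C) - d(A,C) = 10 + 6 - 26 = 16 - 26 = -10. This is < 0, so the triangle inequality FAILS for these points (squared-Euclidean is not a metric).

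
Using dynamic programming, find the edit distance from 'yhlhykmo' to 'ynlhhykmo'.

Let D[i][j] be the edit distance between the first i characters of 'yhlhykmo' and the first j characters of 'ynlhhykmo', with D[i][0] = i, D[0][j] = j, and D[i][j] = D[i-1][j-1] if the characters match, else 1 + min(D[i-1][j], D[i][j-1], D[i-1][j-1]). Filling the table (rows: prefixes of 'yhlhykmo', columns: prefixes of 'ynlhhykmo'):
     ε  y  n  l  h  h  y  k  m  o
  ε  0  1  2  3  4  5  6  7  8  9
  y  1  0  1  2  3  4  5  6  7  8
  h  2  1  1  2  2  3  4  5  6  7
  l  3  2  2  1  2  3  4  5  6  7
  h  4  3  3  2  1  2  3  4  5  6
  y  5  4  4  3  2  2  2  3  4  5
  k  6  5  5  4  3  3  3  2  3  4
  m  7  6  6  5  4  4  4  3  2  3
  o  8  7  7  6  5  5  5  4  3  2
The bottom-right entry gives D[8][9] = 2, so no sequence of fewer than 2 edits works. Backtracking through the table gives one optimal edit sequence (2 edits):
  yhlhykmo → ynlhykmo (sub h→n @2)
  ynlhykmo → ynlhhykmo (ins h @4)
Edit distance = 2.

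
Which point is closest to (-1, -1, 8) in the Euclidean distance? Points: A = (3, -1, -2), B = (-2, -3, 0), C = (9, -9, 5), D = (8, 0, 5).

Distances: d(A) ≈ 10.7703, d(B) ≈ 8.3066, d(C) ≈ 13.1529, d(D) ≈ 9.5394. Nearest: B = (-2, -3, 0) with distance 8.3066.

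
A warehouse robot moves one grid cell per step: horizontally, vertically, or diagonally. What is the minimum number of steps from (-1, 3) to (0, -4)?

max(|x_i - y_i|) = max(|-1 - 0|, |3 - (-4)|) = max(1, 7) = 7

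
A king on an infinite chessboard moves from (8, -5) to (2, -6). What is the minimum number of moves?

max(|x_i - y_i|) = max(|8 - 2|, |-5 - (-6)|) = max(6, 1) = 6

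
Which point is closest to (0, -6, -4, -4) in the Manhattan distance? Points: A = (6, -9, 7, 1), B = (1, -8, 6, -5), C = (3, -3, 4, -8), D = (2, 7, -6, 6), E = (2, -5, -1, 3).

Distances: d(A) = 25, d(B) = 14, d(C) = 18, d(D) = 27, d(E) = 13. Nearest: E = (2, -5, -1, 3) with distance 13.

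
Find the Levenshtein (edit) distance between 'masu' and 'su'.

Let D[i][j] be the edit distance between the first i characters of 'masu' and the first j characters of 'su', with D[i][0] = i, D[0][j] = j, and D[i][j] = D[i-1][j-1] if the characters match, else 1 + min(D[i-1][j], D[i][j-1], D[i-1][j-1]). Filling the table (rows: prefixes of 'masu', columns: prefixes of 'su'):
     ε  s  u
  ε  0  1  2
  m  1  1  2
  a  2  2  2
  s  3  2  3
  u  4  3  2
The bottom-right entry gives D[4][2] = 2, so no sequence of fewer than 2 edits works. Backtracking through the table gives one optimal edit sequence (2 edits):
  masu → asu (del m @1)
  asu → su (del a @1)
Edit distance = 2.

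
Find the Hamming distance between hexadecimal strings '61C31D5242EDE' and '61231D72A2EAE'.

Differing positions: 3, 7, 9, 12. Hamming distance = 4.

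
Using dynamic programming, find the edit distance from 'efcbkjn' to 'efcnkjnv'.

Let D[i][j] be the edit distance between the first i characters of 'efcbkjn' and the first j characters of 'efcnkjnv', with D[i][0] = i, D[0][j] = j, and D[i][j] = D[i-1][j-1] if the characters match, else 1 + min(D[i-1][j], D[i][j-1], D[i-1][j-1]). Filling the table (rows: prefixes of 'efcbkjn', columns: prefixes of 'efcnkjnv'):
     ε  e  f  c  n  k  j  n  v
  ε  0  1  2  3  4  5  6  7  8
  e  1  0  1  2  3  4  5  6  7
  f  2  1  0  1  2  3  4  5  6
  c  3  2  1  0  1  2  3  4  5
  b  4  3  2  1  1  2  3  4  5
  k  5  4  3  2  2  1  2  3  4
  j  6  5  4  3  3  2  1  2  3
  n  7  6  5  4  3  3  2  1  2
The bottom-right entry gives D[7][8] = 2, so no sequence of fewer than 2 edits works. Backtracking through the table gives one optimal edit sequence (2 edits):
  efcbkjn → efcnkjn (sub b→n @4)
  efcnkjn → efcnkjnv (ins v @8)
Edit distance = 2.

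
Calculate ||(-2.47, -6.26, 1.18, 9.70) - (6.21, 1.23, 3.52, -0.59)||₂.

√(Σ(x_i - y_i)²) = √((-2.47 - 6.21)² + (-6.26 - 1.23)² + (1.18 - 3.52)² + (9.7 - (-0.59))²)
= √((-8.68)² + (-7.49)² + (-2.34)² + 10.29²) = √(75.3424 + 56.1001 + 5.4756 + 105.8841) = √242.8022 ≈ 15.5821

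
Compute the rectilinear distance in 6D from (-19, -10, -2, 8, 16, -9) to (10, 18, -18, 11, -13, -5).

Σ|x_i - y_i| = |-19 - 10| + |-10 - 18| + |-2 - (-18)| + |8 - 11| + |16 - (-13)| + |-9 - (-5)| = 29 + 28 + 16 + 3 + 29 + 4 = 109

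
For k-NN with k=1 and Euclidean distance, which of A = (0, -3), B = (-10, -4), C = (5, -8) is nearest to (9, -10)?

Distances: d(A) ≈ 11.4018, d(B) ≈ 19.9249, d(C) ≈ 4.4721. Nearest: C = (5, -8) with distance 4.4721.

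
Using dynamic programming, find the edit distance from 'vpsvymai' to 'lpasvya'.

Let D[i][j] be the edit distance between the first i characters of 'vpsvymai' and the first j characters of 'lpasvya', with D[i][0] = i, D[0][j] = j, and D[i][j] = D[i-1][j-1] if the characters match, else 1 + min(D[i-1][j], D[i][j-1], D[i-1][j-1]). Filling the table (rows: prefixes of 'vpsvymai', columns: prefixes of 'lpasvya'):
     ε  l  p  a  s  v  y  a
  ε  0  1  2  3  4  5  6  7
  v  1  1  2  3  4  4  5  6
  p  2  2  1  2  3  4  5  6
  s  3  3  2  2  2  3  4  5
  v  4  4  3  3  3  2  3  4
  y  5  5  4  4  4  3  2  3
  m  6  6  5  5  5  4  3  3
  a  7  7  6  5  6  5  4  3
  i  8  8  7  6  6  6  5  4
The bottom-right entry gives D[8][7] = 4, so no sequence of fewer than 4 edits works. Backtracking through the table gives one optimal edit sequence (4 edits):
  vpsvymai → lpsvymai (sub v→l @1)
  lpsvymai → lpasvymai (ins a @3)
  lpasvymai → lpasvyai (del m @7)
  lpasvyai → lpasvya (del i @8)
Edit distance = 4.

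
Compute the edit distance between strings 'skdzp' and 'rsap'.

Let D[i][j] be the edit distance between the first i characters of 'skdzp' and the first j characters of 'rsap', with D[i][0] = i, D[0][j] = j, and D[i][j] = D[i-1][j-1] if the characters match, else 1 + min(D[i-1][j], D[i][j-1], D[i-1][j-1]). Filling the table (rows: prefixes of 'skdzp', columns: prefixes of 'rsap'):
     ε  r  s  a  p
  ε  0  1  2  3  4
  s  1  1  1  2  3
  k  2  2  2  2  3
  d  3  3  3  3  3
  z  4  4  4  4  4
  p  5  5  5  5  4
The bottom-right entry gives D[5][4] = 4, so no sequence of fewer than 4 edits works. Backtracking through the table gives one optimal edit sequence (4 edits):
  skdzp → kdzp (del s @1)
  kdzp → rdzp (sub k→r @1)
  rdzp → rszp (sub d→s @2)
  rszp → rsap (sub z→a @3)
Edit distance = 4.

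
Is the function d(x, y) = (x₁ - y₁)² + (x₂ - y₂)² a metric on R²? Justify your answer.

No. The squared Euclidean distance fails the triangle inequality. Counterexample: x = (0, 0), y = (1, 2), z = (2, 4). d(x,z) = 2² + 4² = 20, but d(x,y) + d(y,z) = (1² + 2²) + (1² + 2²) = 5 + 5 = 10. Since 20 > 10, the triangle inequality is violated. (Note: √d, the ordinary Euclidean distance, IS a metric.)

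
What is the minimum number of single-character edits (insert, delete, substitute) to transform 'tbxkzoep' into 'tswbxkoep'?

Let D[i][j] be the edit distance between the first i characters of 'tbxkzoep' and the first j characters of 'tswbxkoep', with D[i][0] = i, D[0][j] = j, and D[i][j] = D[i-1][j-1] if the characters match, else 1 + min(D[i-1][j], D[i][j-1], D[i-1][j-1]). Filling the table (rows: prefixes of 'tbxkzoep', columns: prefixes of 'tswbxkoep'):
     ε  t  s  w  b  x  k  o  e  p
  ε  0  1  2  3  4  5  6  7  8  9
  t  1  0  1  2  3  4  5  6  7  8
  b  2  1  1  2  2  3  4  5  6  7
  x  3  2  2  2  3  2  3  4  5  6
  k  4  3  3  3  3  3  2  3  4  5
  z  5  4  4  4  4  4  3  3  4  5
  o  6  5  5  5  5  5  4  3  4  5
  e  7  6  6  6  6  6  5  4  3  4
  p  8  7  7  7  7  7  6  5  4  3
The bottom-right entry gives D[8][9] = 3, so no sequence of fewer than 3 edits works. Backtracking through the table gives one optimal edit sequence (3 edits):
  tbxkzoep → tsbxkzoep (ins s @2)
  tsbxkzoep → tswbxkzoep (ins w @3)
  tswbxkzoep → tswbxkoep (del z @7)
Edit distance = 3.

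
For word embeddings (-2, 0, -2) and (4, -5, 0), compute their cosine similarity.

With u = (-2, 0, -2), v = (4, -5, 0):
u·v = (-2)·4 + 0·(-5) + (-2)·0 = (-8) + 0 + 0 = -8.
|u| = √((-2)² + 0² + (-2)²) = √8, |v| = √(4² + (-5)² + 0²) = √41, so |u||v| = √(8·41) = √328.
cos θ = (u·v)/(|u||v|) = -8/√328 ≈ -0.4417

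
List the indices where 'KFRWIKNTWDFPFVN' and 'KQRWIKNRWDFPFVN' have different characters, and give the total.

Differing positions: 2, 8. Hamming distance = 2.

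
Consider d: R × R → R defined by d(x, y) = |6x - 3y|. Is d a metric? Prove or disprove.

No. d fails symmetry: d(3, 8) = |6·3 - 3·8| = |-6| = 6, but d(8, 3) = |6·8 - 3·3| = |39| = 39. Since 6 ≠ 39, d(x,y) ≠ d(y,x) in general.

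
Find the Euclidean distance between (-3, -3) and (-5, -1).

√(Σ(x_i - y_i)²) = √((-3 - (-5))² + (-3 - (-1))²)
= √(2² + (-2)²) = √(4 + 4) = √8 ≈ 2.8284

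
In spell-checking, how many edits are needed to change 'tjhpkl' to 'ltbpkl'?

Let D[i][j] be the edit distance between the first i characters of 'tjhpkl' and the first j characters of 'ltbpkl', with D[i][0] = i, D[0][j] = j, and D[i][j] = D[i-1][j-1] if the characters match, else 1 + min(D[i-1][j], D[i][j-1], D[i-1][j-1]). Filling the table (rows: prefixes of 'tjhpkl', columns: prefixes of 'ltbpkl'):
     ε  l  t  b  p  k  l
  ε  0  1  2  3  4  5  6
  t  1  1  1  2  3  4  5
  j  2  2  2  2  3  4  5
  h  3  3  3  3  3  4  5
  p  4  4  4  4  3  4  5
  k  5  5  5  5  4  3  4
  l  6  5  6  6  5  4  3
The bottom-right entry gives D[6][6] = 3, so no sequence of fewer than 3 edits works. Backtracking through the table gives one optimal edit sequence (3 edits):
  tjhpkl → ljhpkl (sub t→l @1)
  ljhpkl → lthpkl (sub j→t @2)
  lthpkl → ltbpkl (sub h→b @3)
Edit distance = 3.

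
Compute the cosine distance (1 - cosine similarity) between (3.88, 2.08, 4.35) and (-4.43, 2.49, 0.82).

With u = (3.88, 2.08, 4.35), v = (-4.43, 2.49, 0.82):
u·v = 3.88·(-4.43) + 2.08·2.49 + 4.35·0.82 = (-17.1884) + 5.1792 + 3.567 = -8.4422.
|u| = √(3.88² + 2.08² + 4.35²) = √(15.0544 + 4.3264 + 18.9225) = √38.3033, |v| = √((-4.43)² + 2.49² + 0.82²) = √(19.6249 + 6.2001 + 0.6724) = √26.4974.
cos θ = (u·v)/(|u||v|) = -8.4422/(√38.3033·√26.4974) ≈ -0.265
Cosine distance = 1 - cos θ ≈ 1 - (-0.265) = 1.265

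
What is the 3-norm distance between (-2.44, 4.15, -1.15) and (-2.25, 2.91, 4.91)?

(Σ|x_i - y_i|^3)^(1/3) = (|-2.44 - (-2.25)|^3 + |4.15 - 2.91|^3 + |-1.15 - 4.91|^3)^(1/3)
= (0.19^3 + 1.24^3 + 6.06^3)^(1/3) ≈ (0.0069 + 1.9066 + 222.545)^(1/3) = (224.4585)^(1/3) ≈ 6.0773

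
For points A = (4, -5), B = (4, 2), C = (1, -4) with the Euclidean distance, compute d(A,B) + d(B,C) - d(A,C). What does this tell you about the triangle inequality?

d(A,B) = √(0² + 7²) = √49 = 7, d(B,C) = √(3² + 6²) = √45 ≈ 6.7082, d(A,C) = √(3² + 1²) = √10 ≈ 3.1623.
d(A,B) + d(B,C) - d(A,C) = 7 + 6.7082 - 3.1623 = 13.7082 - 3.1623 = 10.5459 (to 4 decimal places). This is ≥ 0, so the triangle inequality holds for these points.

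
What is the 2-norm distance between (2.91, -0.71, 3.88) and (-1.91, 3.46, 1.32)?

(Σ|x_i - y_i|^2)^(1/2) = (|2.91 - (-1.91)|^2 + |-0.71 - 3.46|^2 + |3.88 - 1.32|^2)^(1/2)
= (4.82^2 + 4.17^2 + 2.56^2)^(1/2) = (23.2324 + 17.3889 + 6.5536)^(1/2) = (47.1749)^(1/2) ≈ 6.8684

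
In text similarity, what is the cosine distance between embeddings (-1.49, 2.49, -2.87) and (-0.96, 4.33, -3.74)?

With u = (-1.49, 2.49, -2.87), v = (-0.96, 4.33, -3.74):
u·v = (-1.49)·(-0.96) + 2.49·4.33 + (-2.87)·(-3.74) = 1.4304 + 10.7817 + 10.7338 = 22.9459.
|u| = √((-1.49)² + 2.49² + (-2.87)²) = √(2.2201 + 6.2001 + 8.2369) = √16.6571, |v| = √((-0.96)² + 4.33² + (-3.74)²) = √(0.9216 + 18.7489 + 13.9876) = √33.6581.
cos θ = (u·v)/(|u||v|) = 22.9459/(√16.6571·√33.6581) ≈ 0.9691
Cosine distance = 1 - cos θ ≈ 1 - 0.9691 = 0.0309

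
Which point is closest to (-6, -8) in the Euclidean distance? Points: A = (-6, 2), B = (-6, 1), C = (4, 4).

Distances: d(A) = 10, d(B) = 9, d(C) ≈ 15.6205. Nearest: B = (-6, 1) with distance 9.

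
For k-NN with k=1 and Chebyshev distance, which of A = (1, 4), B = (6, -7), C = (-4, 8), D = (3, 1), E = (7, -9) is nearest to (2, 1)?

Distances: d(A) = 3, d(B) = 8, d(C) = 7, d(D) = 1, d(E) = 10. Nearest: D = (3, 1) with distance 1.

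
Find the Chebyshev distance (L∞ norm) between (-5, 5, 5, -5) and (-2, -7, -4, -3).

max(|x_i - y_i|) = max(|-5 - (-2)|, |5 - (-7)|, |5 - (-4)|, |-5 - (-3)|) = max(3, 12, 9, 2) = 12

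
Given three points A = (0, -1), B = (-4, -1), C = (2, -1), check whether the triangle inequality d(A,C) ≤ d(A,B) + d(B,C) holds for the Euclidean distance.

d(A,B) = √(4² + 0²) = √16 = 4, d(B,C) = √(6² + 0²) = √36 = 6, d(A,C) = √(2² + 0²) = √4 = 2.
d(A,C) = 2 ≤ 4 + 6 = 10. Triangle inequality is satisfied.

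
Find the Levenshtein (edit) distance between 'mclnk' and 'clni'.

Let D[i][j] be the edit distance between the first i characters of 'mclnk' and the first j characters of 'clni', with D[i][0] = i, D[0][j] = j, and D[i][j] = D[i-1][j-1] if the characters match, else 1 + min(D[i-1][j], D[i][j-1], D[i-1][j-1]). Filling the table (rows: prefixes of 'mclnk', columns: prefixes of 'clni'):
     ε  c  l  n  i
  ε  0  1  2  3  4
  m  1  1  2  3  4
  c  2  1  2  3  4
  l  3  2  1  2  3
  n  4  3  2  1  2
  k  5  4  3  2  2
The bottom-right entry gives D[5][4] = 2, so no sequence of fewer than 2 edits works. Backtracking through the table gives one optimal edit sequence (2 edits):
  mclnk → clnk (del m @1)
  clnk → clni (sub k→i @4)
Edit distance = 2.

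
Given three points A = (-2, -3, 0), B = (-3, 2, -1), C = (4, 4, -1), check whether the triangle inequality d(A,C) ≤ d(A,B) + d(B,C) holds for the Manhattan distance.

d(A,B) = 1 + 5 + 1 = 7, d(B,C) = 7 + 2 + 0 = 9, d(A,C) = 6 + 7 + 1 = 14.
d(A,C) = 14 ≤ 7 + 9 = 16. Triangle inequality is satisfied.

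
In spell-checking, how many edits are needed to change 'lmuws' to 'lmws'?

Let D[i][j] be the edit distance between the first i characters of 'lmuws' and the first j characters of 'lmws', with D[i][0] = i, D[0][j] = j, and D[i][j] = D[i-1][j-1] if the characters match, else 1 + min(D[i-1][j], D[i][j-1], D[i-1][j-1]). Filling the table (rows: prefixes of 'lmuws', columns: prefixes of 'lmws'):
     ε  l  m  w  s
  ε  0  1  2  3  4
  l  1  0  1  2  3
  m  2  1  0  1  2
  u  3  2  1  1  2
  w  4  3  2  1  2
  s  5  4  3  2  1
The bottom-right entry gives D[5][4] = 1, so no sequence of fewer than 1 edit works. Backtracking through the table gives one optimal edit sequence (1 edit):
  lmuws → lmws (del u @3)
Edit distance = 1.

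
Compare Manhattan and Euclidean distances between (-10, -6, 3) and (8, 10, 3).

L1 = |-10 - 8| + |-6 - 10| + |3 - 3| = 18 + 16 + 0 = 34
L2 = √(18² + 16² + 0²) = √580 ≈ 24.0832
L1 ≥ L2 always (equality iff movement is along one axis); L1 > L2 here.
Ratio L1/L2 = 34/√580 ≈ 1.4118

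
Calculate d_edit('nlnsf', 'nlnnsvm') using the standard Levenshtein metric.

Let D[i][j] be the edit distance between the first i characters of 'nlnsf' and the first j characters of 'nlnnsvm', with D[i][0] = i, D[0][j] = j, and D[i][j] = D[i-1][j-1] if the characters match, else 1 + min(D[i-1][j], D[i][j-1], D[i-1][j-1]). Filling the table (rows: prefixes of 'nlnsf', columns: prefixes of 'nlnnsvm'):
     ε  n  l  n  n  s  v  m
  ε  0  1  2  3  4  5  6  7
  n  1  0  1  2  3  4  5  6
  l  2  1  0  1  2  3  4  5
  n  3  2  1  0  1  2  3  4
  s  4  3  2  1  1  1  2  3
  f  5  4  3  2  2  2  2  3
The bottom-right entry gives D[5][7] = 3, so no sequence of fewer than 3 edits works. Backtracking through the table gives one optimal edit sequence (3 edits):
  nlnsf → nlnnsf (ins n @3)
  nlnnsf → nlnnsvf (ins v @6)
  nlnnsvf → nlnnsvm (sub f→m @7)
Edit distance = 3.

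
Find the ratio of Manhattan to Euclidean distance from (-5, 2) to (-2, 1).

L1 = |-5 - (-2)| + |2 - 1| = 3 + 1 = 4
L2 = √(3² + 1²) = √10 ≈ 3.1623
L1 ≥ L2 always (equality iff movement is along one axis); L1 > L2 here.
Ratio L1/L2 = 4/√10 ≈ 1.2649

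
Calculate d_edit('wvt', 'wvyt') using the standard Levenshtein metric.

Let D[i][j] be the edit distance between the first i characters of 'wvt' and the first j characters of 'wvyt', with D[i][0] = i, D[0][j] = j, and D[i][j] = D[i-1][j-1] if the characters match, else 1 + min(D[i-1][j], D[i][j-1], D[i-1][j-1]). Filling the table (rows: prefixes of 'wvt', columns: prefixes of 'wvyt'):
     ε  w  v  y  t
  ε  0  1  2  3  4
  w  1  0  1  2  3
  v  2  1  0  1  2
  t  3  2  1  1  1
The bottom-right entry gives D[3][4] = 1, so no sequence of fewer than 1 edit works. Backtracking through the table gives one optimal edit sequence (1 edit):
  wvt → wvyt (ins y @3)
Edit distance = 1.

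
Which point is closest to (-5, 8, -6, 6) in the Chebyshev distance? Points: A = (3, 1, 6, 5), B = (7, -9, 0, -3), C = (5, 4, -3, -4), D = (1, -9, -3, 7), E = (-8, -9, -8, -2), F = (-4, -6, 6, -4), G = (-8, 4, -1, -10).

Distances: d(A) = 12, d(B) = 17, d(C) = 10, d(D) = 17, d(E) = 17, d(F) = 14, d(G) = 16. Nearest: C = (5, 4, -3, -4) with distance 10.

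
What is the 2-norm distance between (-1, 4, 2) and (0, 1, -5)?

(Σ|x_i - y_i|^2)^(1/2) = (|-1 - 0|^2 + |4 - 1|^2 + |2 - (-5)|^2)^(1/2)
= (1^2 + 3^2 + 7^2)^(1/2) = (1 + 9 + 49)^(1/2) = (59)^(1/2) ≈ 7.6811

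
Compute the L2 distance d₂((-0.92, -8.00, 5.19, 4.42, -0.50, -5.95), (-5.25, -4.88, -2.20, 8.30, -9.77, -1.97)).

√(Σ(x_i - y_i)²) = √((-0.92 - (-5.25))² + (-8 - (-4.88))² + (5.19 - (-2.2))² + (4.42 - 8.3)² + (-0.5 - (-9.77))² + (-5.95 - (-1.97))²)
= √(4.33² + (-3.12)² + 7.39² + (-3.88)² + 9.27² + (-3.98)²) = √(18.7489 + 9.7344 + 54.6121 + 15.0544 + 85.9329 + 15.8404) = √199.9231 ≈ 14.1394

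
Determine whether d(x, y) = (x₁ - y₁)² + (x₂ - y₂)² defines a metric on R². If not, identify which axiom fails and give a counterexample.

No. The squared Euclidean distance fails the triangle inequality. Counterexample: x = (0, 0), y = (2, 1), z = (4, 2). d(x,z) = 4² + 2² = 20, but d(x,y) + d(y,z) = (2² + 1²) + (2² + 1²) = 5 + 5 = 10. Since 20 > 10, the triangle inequality is violated. (Note: √d, the ordinary Euclidean distance, IS a metric.)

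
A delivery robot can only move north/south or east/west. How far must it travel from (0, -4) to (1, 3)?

Σ|x_i - y_i| = |0 - 1| + |-4 - 3| = 1 + 7 = 8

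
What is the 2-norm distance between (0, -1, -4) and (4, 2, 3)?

(Σ|x_i - y_i|^2)^(1/2) = (|0 - 4|^2 + |-1 - 2|^2 + |-4 - 3|^2)^(1/2)
= (4^2 + 3^2 + 7^2)^(1/2) = (16 + 9 + 49)^(1/2) = (74)^(1/2) ≈ 8.6023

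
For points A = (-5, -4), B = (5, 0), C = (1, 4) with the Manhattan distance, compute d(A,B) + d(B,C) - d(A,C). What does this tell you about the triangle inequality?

d(A,B) = 10 + 4 = 14, d(B,C) = 4 + 4 = 8, d(A,C) = 6 + 8 = 14.
d(A,B) + d(B,C) - d(A,C) = 14 + 8 - 14 = 22 - 14 = 8. This is ≥ 0, so the triangle inequality holds for these points.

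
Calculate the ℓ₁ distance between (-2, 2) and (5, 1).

Σ|x_i - y_i| = |-2 - 5| + |2 - 1| = 7 + 1 = 8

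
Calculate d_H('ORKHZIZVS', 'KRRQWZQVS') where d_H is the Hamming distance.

Differing positions: 1, 3, 4, 5, 6, 7. Hamming distance = 6.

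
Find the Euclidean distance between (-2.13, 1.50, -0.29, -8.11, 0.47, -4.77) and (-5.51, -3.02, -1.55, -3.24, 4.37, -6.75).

√(Σ(x_i - y_i)²) = √((-2.13 - (-5.51))² + (1.5 - (-3.02))² + (-0.29 - (-1.55))² + (-8.11 - (-3.24))² + (0.47 - 4.37)² + (-4.77 - (-6.75))²)
= √(3.38² + 4.52² + 1.26² + (-4.87)² + (-3.9)² + 1.98²) = √(11.4244 + 20.4304 + 1.5876 + 23.7169 + 15.21 + 3.9204) = √76.2897 ≈ 8.7344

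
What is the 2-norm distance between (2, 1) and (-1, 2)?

(Σ|x_i - y_i|^2)^(1/2) = (|2 - (-1)|^2 + |1 - 2|^2)^(1/2)
= (3^2 + 1^2)^(1/2) = (9 + 1)^(1/2) = (10)^(1/2) ≈ 3.1623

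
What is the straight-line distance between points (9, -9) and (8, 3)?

√(Σ(x_i - y_i)²) = √((9 - 8)² + (-9 - 3)²)
= √(1² + (-12)²) = √(1 + 144) = √145 ≈ 12.0416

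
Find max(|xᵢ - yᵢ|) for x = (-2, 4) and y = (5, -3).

max(|x_i - y_i|) = max(|-2 - 5|, |4 - (-3)|) = max(7, 7) = 7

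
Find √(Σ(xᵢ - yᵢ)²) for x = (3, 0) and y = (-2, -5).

√(Σ(x_i - y_i)²) = √((3 - (-2))² + (0 - (-5))²)
= √(5² + 5²) = √(25 + 25) = √50 ≈ 7.0711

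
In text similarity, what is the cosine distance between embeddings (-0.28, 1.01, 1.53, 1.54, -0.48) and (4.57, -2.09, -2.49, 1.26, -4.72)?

With u = (-0.28, 1.01, 1.53, 1.54, -0.48), v = (4.57, -2.09, -2.49, 1.26, -4.72):
u·v = (-0.28)·4.57 + 1.01·(-2.09) + 1.53·(-2.49) + 1.54·1.26 + (-0.48)·(-4.72) = (-1.2796) + (-2.1109) + (-3.8097) + 1.9404 + 2.2656 = -2.9942.
|u| = √((-0.28)² + 1.01² + 1.53² + 1.54² + (-0.48)²) = √(0.0784 + 1.0201 + 2.3409 + 2.3716 + 0.2304) = √6.0414, |v| = √(4.57² + (-2.09)² + (-2.49)² + 1.26² + (-4.72)²) = √(20.8849 + 4.3681 + 6.2001 + 1.5876 + 22.2784) = √55.3191.
cos θ = (u·v)/(|u||v|) = -2.9942/(√6.0414·√55.3191) ≈ -0.1638
Cosine distance = 1 - cos θ ≈ 1 - (-0.1638) = 1.1638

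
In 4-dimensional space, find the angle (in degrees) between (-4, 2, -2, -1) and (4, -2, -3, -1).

With u = (-4, 2, -2, -1), v = (4, -2, -3, -1):
u·v = (-4)·4 + 2·(-2) + (-2)·(-3) + (-1)·(-1) = (-16) + (-4) + 6 + 1 = -13.
|u| = √((-4)² + 2² + (-2)² + (-1)²) = √25, |v| = √(4² + (-2)² + (-3)² + (-1)²) = √30, so |u||v| = √(25·30) = √750.
cos θ = (u·v)/(|u||v|) = -13/√750 ≈ -0.474693
θ = arccos(-0.474693) ≈ 118.34°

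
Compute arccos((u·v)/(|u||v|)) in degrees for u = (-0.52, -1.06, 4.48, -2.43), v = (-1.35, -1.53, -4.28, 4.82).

With u = (-0.52, -1.06, 4.48, -2.43), v = (-1.35, -1.53, -4.28, 4.82):
u·v = (-0.52)·(-1.35) + (-1.06)·(-1.53) + 4.48·(-4.28) + (-2.43)·4.82 = 0.702 + 1.6218 + (-19.1744) + (-11.7126) = -28.5632.
|u| = √((-0.52)² + (-1.06)² + 4.48² + (-2.43)²) = √(0.2704 + 1.1236 + 20.0704 + 5.9049) = √27.3693, |v| = √((-1.35)² + (-1.53)² + (-4.28)² + 4.82²) = √(1.8225 + 2.3409 + 18.3184 + 23.2324) = √45.7142.
cos θ = (u·v)/(|u||v|) = -28.5632/(√27.3693·√45.7142) ≈ -0.807513
θ = arccos(-0.807513) ≈ 143.85°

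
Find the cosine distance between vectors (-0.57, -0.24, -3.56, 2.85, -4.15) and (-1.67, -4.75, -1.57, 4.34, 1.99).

With u = (-0.57, -0.24, -3.56, 2.85, -4.15), v = (-1.67, -4.75, -1.57, 4.34, 1.99):
u·v = (-0.57)·(-1.67) + (-0.24)·(-4.75) + (-3.56)·(-1.57) + 2.85·4.34 + (-4.15)·1.99 = 0.9519 + 1.14 + 5.5892 + 12.369 + (-8.2585) = 11.7916.
|u| = √((-0.57)² + (-0.24)² + (-3.56)² + 2.85² + (-4.15)²) = √(0.3249 + 0.0576 + 12.6736 + 8.1225 + 17.2225) = √38.4011, |v| = √((-1.67)² + (-4.75)² + (-1.57)² + 4.34² + 1.99²) = √(2.7889 + 22.5625 + 2.4649 + 18.8356 + 3.9601) = √50.612.
cos θ = (u·v)/(|u||v|) = 11.7916/(√38.4011·√50.612) ≈ 0.2675
Cosine distance = 1 - cos θ ≈ 1 - 0.2675 = 0.7325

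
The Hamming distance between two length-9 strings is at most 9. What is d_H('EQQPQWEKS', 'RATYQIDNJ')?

Differing positions: 1, 2, 3, 4, 6, 7, 8, 9. Hamming distance = 8. The maximum possible Hamming distance for length-9 strings is 9, so d_H/9 = 8/9 ≈ 0.8889.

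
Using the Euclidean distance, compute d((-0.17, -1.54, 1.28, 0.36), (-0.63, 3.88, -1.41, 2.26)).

(Σ|x_i - y_i|^2)^(1/2) = (|-0.17 - (-0.63)|^2 + |-1.54 - 3.88|^2 + |1.28 - (-1.41)|^2 + |0.36 - 2.26|^2)^(1/2)
= (0.46^2 + 5.42^2 + 2.69^2 + 1.9^2)^(1/2) = (0.2116 + 29.3764 + 7.2361 + 3.61)^(1/2) = (40.4341)^(1/2) ≈ 6.3588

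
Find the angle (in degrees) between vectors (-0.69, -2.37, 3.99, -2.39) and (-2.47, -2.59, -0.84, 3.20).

With u = (-0.69, -2.37, 3.99, -2.39), v = (-2.47, -2.59, -0.84, 3.20):
u·v = (-0.69)·(-2.47) + (-2.37)·(-2.59) + 3.99·(-0.84) + (-2.39)·3.2 = 1.7043 + 6.1383 + (-3.3516) + (-7.648) = -3.157.
|u| = √((-0.69)² + (-2.37)² + 3.99² + (-2.39)²) = √(0.4761 + 5.6169 + 15.9201 + 5.7121) = √27.7252, |v| = √((-2.47)² + (-2.59)² + (-0.84)² + 3.2²) = √(6.1009 + 6.7081 + 0.7056 + 10.24) = √23.7546.
cos θ = (u·v)/(|u||v|) = -3.157/(√27.7252·√23.7546) ≈ -0.123017
θ = arccos(-0.123017) ≈ 97.07°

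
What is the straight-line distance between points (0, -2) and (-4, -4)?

√(Σ(x_i - y_i)²) = √((0 - (-4))² + (-2 - (-4))²)
= √(4² + 2²) = √(16 + 4) = √20 ≈ 4.4721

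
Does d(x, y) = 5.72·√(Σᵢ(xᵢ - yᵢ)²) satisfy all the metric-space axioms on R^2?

Yes. The L2 (Euclidean) norm induces a metric on R^2, and multiplying a metric by a positive constant 5.72 > 0 preserves all four axioms: non-negativity (5.72·||x-y|| ≥ 0), identity (5.72·||x-y|| = 0 ⟺ ||x-y|| = 0 ⟺ x = y), symmetry (||x-y|| = ||y-x||), and the triangle inequality (5.72·||x-z|| ≤ 5.72·||x-y|| + 5.72·||y-z||). So d is a metric.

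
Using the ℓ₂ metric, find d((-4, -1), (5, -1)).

√(Σ(x_i - y_i)²) = √((-4 - 5)² + (-1 - (-1))²)
= √((-9)² + 0²) = √(81 + 0) = √81 = 9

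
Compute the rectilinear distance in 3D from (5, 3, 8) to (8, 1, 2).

Σ|x_i - y_i| = |5 - 8| + |3 - 1| + |8 - 2| = 3 + 2 + 6 = 11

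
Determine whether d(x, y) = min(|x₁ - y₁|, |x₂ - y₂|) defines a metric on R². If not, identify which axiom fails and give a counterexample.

No. d fails identity of indiscernibles: take x = (-4, 0) and y = (-4, 5). Then d(x,y) = min(|-4 - (-4)|, |0 - 5|) = min(0, 5) = 0, yet x ≠ y.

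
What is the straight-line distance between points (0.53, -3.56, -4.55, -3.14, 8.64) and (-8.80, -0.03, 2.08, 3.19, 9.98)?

√(Σ(x_i - y_i)²) = √((0.53 - (-8.8))² + (-3.56 - (-0.03))² + (-4.55 - 2.08)² + (-3.14 - 3.19)² + (8.64 - 9.98)²)
= √(9.33² + (-3.53)² + (-6.63)² + (-6.33)² + (-1.34)²) = √(87.0489 + 12.4609 + 43.9569 + 40.0689 + 1.7956) = √185.3312 ≈ 13.6136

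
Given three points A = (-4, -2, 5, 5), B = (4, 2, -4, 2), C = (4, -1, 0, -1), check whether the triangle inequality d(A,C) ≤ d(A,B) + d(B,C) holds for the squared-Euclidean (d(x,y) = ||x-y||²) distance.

d(A,B) = 8² + 4² + 9² + 3² = 170, d(B,C) = 0² + 3² + 4² + 3² = 34, d(A,C) = 8² + 1² + 5² + 6² = 126.
d(A,C) = 126 ≤ 170 + 34 = 204. Triangle inequality is satisfied.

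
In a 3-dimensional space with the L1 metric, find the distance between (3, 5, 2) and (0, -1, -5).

Σ|x_i - y_i| = |3 - 0| + |5 - (-1)| + |2 - (-5)| = 3 + 6 + 7 = 16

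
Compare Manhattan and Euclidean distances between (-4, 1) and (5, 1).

L1 = |-4 - 5| + |1 - 1| = 9 + 0 = 9
L2 = √(9² + 0²) = √81 = 9
L1 ≥ L2 always (equality iff movement is along one axis); L1 = L2 here (movement is along a single axis).
Ratio L1/L2 = 9/9 = 1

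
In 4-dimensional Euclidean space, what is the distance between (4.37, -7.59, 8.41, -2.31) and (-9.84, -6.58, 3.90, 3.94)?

√(Σ(x_i - y_i)²) = √((4.37 - (-9.84))² + (-7.59 - (-6.58))² + (8.41 - 3.9)² + (-2.31 - 3.94)²)
= √(14.21² + (-1.01)² + 4.51² + (-6.25)²) = √(201.9241 + 1.0201 + 20.3401 + 39.0625) = √262.3468 ≈ 16.1971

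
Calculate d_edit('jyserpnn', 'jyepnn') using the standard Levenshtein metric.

Let D[i][j] be the edit distance between the first i characters of 'jyserpnn' and the first j characters of 'jyepnn', with D[i][0] = i, D[0][j] = j, and D[i][j] = D[i-1][j-1] if the characters match, else 1 + min(D[i-1][j], D[i][j-1], D[i-1][j-1]). Filling the table (rows: prefixes of 'jyserpnn', columns: prefixes of 'jyepnn'):
     ε  j  y  e  p  n  n
  ε  0  1  2  3  4  5  6
  j  1  0  1  2  3  4  5
  y  2  1  0  1  2  3  4
  s  3  2  1  1  2  3  4
  e  4  3  2  1  2  3  4
  r  5  4  3  2  2  3  4
  p  6  5  4  3  2  3  4
  n  7  6  5  4  3  2  3
  n  8  7  6  5  4  3  2
The bottom-right entry gives D[8][6] = 2, so no sequence of fewer than 2 edits works. Backtracking through the table gives one optimal edit sequence (2 edits):
  jyserpnn → jyerpnn (del s @3)
  jyerpnn → jyepnn (del r @4)
Edit distance = 2.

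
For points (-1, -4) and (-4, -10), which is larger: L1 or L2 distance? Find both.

L1 = |-1 - (-4)| + |-4 - (-10)| = 3 + 6 = 9
L2 = √(3² + 6²) = √45 ≈ 6.7082
L1 ≥ L2 always (equality iff movement is along one axis); L1 > L2 here.
Ratio L1/L2 = 9/√45 ≈ 1.3416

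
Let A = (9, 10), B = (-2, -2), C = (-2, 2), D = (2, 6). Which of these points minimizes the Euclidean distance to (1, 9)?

Distances: d(A) ≈ 8.0623, d(B) ≈ 11.4018, d(C) ≈ 7.6158, d(D) ≈ 3.1623. Nearest: D = (2, 6) with distance 3.1623.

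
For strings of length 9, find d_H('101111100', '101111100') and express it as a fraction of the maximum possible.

Differing positions: none. Hamming distance = 0. The maximum possible Hamming distance for length-9 strings is 9, so d_H/9 = 0/9 = 0.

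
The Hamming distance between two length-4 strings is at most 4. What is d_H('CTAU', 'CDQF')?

Differing positions: 2, 3, 4. Hamming distance = 3. The maximum possible Hamming distance for length-4 strings is 4, so d_H/4 = 3/4 = 0.75.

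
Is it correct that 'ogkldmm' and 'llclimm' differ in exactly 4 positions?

Differing positions: 1, 2, 3, 5. Hamming distance = 4, so the claim is true.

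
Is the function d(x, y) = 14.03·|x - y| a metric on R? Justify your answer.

Yes. Since |x - y| is a metric on R and 14.03 > 0, the positive scalar multiple 14.03·|x - y| is also a metric: scaling by a positive constant preserves non-negativity, identity (d=0 ⟺ |x-y|=0 ⟺ x=y), symmetry, and the triangle inequality.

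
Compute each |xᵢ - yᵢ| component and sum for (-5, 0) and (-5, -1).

Σ|x_i - y_i| = |-5 - (-5)| + |0 - (-1)| = 0 + 1 = 1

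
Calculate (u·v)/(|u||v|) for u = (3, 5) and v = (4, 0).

With u = (3, 5), v = (4, 0):
u·v = 3·4 + 5·0 = 12 + 0 = 12.
|u| = √(3² + 5²) = √34, |v| = √(4² + 0²) = √16, so |u||v| = √(34·16) = √544.
cos θ = (u·v)/(|u||v|) = 12/√544 ≈ 0.5145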